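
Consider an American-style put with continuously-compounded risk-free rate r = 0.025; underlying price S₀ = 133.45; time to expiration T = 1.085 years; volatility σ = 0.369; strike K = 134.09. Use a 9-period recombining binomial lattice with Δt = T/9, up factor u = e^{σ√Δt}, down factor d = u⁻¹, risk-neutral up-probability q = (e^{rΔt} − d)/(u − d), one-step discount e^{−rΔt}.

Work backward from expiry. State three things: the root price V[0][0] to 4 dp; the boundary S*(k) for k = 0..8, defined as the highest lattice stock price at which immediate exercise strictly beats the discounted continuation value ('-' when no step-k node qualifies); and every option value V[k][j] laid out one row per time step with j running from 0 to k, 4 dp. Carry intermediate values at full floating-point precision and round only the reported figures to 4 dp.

price = 19.5707
boundary = - - - - 79.9374 70.3246 79.9374 90.8640 103.2843
tree:
19.5707
26.4067 12.2812
34.6363 17.6488 6.5380
44.0375 24.6599 10.1572 2.6545
54.1526 33.3460 15.3960 4.5402 0.6264
63.7654 43.4143 22.6381 7.6398 1.2077 0.0000
72.2221 54.1526 32.0430 12.5821 2.3285 0.0000 0.0000
79.6619 63.7654 43.2260 20.1182 4.4894 0.0000 0.0000 0.0000
86.2070 72.2221 54.1526 30.8057 8.6555 0.0000 0.0000 0.0000 0.0000
91.9651 79.6619 63.7654 43.2260 16.6878 0.0000 0.0000 0.0000 0.0000 0.0000

Δt=0.12056  u=1.13669  d=0.87975  q=0.47976  discount=0.99699
step 9 (expiry): payoffs max(K−S,0) = 91.9651 79.6619 63.7654 43.2260 16.6878 0.0000 0.0000 0.0000 0.0000 0.0000
step 8: (k=8,j=0): S=47.8830, (K−S)⁺=86.2070, hold=85.8035 ⇒ V=86.2070 exercise | (k=8,j=1): S=61.8679, (K−S)⁺=72.2221, hold=71.8186 ⇒ V=72.2221 exercise | (k=8,j=2): S=79.9374, (K−S)⁺=54.1526, hold=53.7491 ⇒ V=54.1526 exercise | (k=8,j=3): S=103.2843, (K−S)⁺=30.8057, hold=30.4022 ⇒ V=30.8057 exercise | (k=8,j=4): S=133.4500, (K−S)⁺=0.6400, hold=8.6555 ⇒ V=8.6555 continue | (k=8,j=5): S=172.4261, (K−S)⁺=0.0000, hold=0.0000 ⇒ V=0.0000 continue | (k=8,j=6): S=222.7857, (K−S)⁺=0.0000, hold=0.0000 ⇒ V=0.0000 continue | (k=8,j=7): S=287.8537, (K−S)⁺=0.0000, hold=0.0000 ⇒ V=0.0000 continue | (k=8,j=8): S=371.9257, (K−S)⁺=0.0000, hold=0.0000 ⇒ V=0.0000 continue  boundary S*=103.2843
step 7: (k=7,j=0): S=54.4281, (K−S)⁺=79.6619, hold=79.2584 ⇒ V=79.6619 exercise | (k=7,j=1): S=70.3246, (K−S)⁺=63.7654, hold=63.3618 ⇒ V=63.7654 exercise | (k=7,j=2): S=90.8640, (K−S)⁺=43.2260, hold=42.8224 ⇒ V=43.2260 exercise | (k=7,j=3): S=117.4022, (K−S)⁺=16.6878, hold=20.1182 ⇒ V=20.1182 continue | (k=7,j=4): S=151.6913, (K−S)⁺=0.0000, hold=4.4894 ⇒ V=4.4894 continue | (k=7,j=5): S=195.9951, (K−S)⁺=0.0000, hold=0.0000 ⇒ V=0.0000 continue | (k=7,j=6): S=253.2384, (K−S)⁺=0.0000, hold=0.0000 ⇒ V=0.0000 continue | (k=7,j=7): S=327.2005, (K−S)⁺=0.0000, hold=0.0000 ⇒ V=0.0000 continue  boundary S*=90.8640
step 6: (k=6,j=0): S=61.8679, (K−S)⁺=72.2221, hold=71.8186 ⇒ V=72.2221 exercise | (k=6,j=1): S=79.9374, (K−S)⁺=54.1526, hold=53.7491 ⇒ V=54.1526 exercise | (k=6,j=2): S=103.2843, (K−S)⁺=30.8057, hold=32.0430 ⇒ V=32.0430 continue | (k=6,j=3): S=133.4500, (K−S)⁺=0.6400, hold=12.5821 ⇒ V=12.5821 continue | (k=6,j=4): S=172.4261, (K−S)⁺=0.0000, hold=2.3285 ⇒ V=2.3285 continue | (k=6,j=5): S=222.7857, (K−S)⁺=0.0000, hold=0.0000 ⇒ V=0.0000 continue | (k=6,j=6): S=287.8537, (K−S)⁺=0.0000, hold=0.0000 ⇒ V=0.0000 continue  boundary S*=79.9374
step 5: (k=5,j=0): S=70.3246, (K−S)⁺=63.7654, hold=63.3618 ⇒ V=63.7654 exercise | (k=5,j=1): S=90.8640, (K−S)⁺=43.2260, hold=43.4143 ⇒ V=43.4143 continue | (k=5,j=2): S=117.4022, (K−S)⁺=16.6878, hold=22.6381 ⇒ V=22.6381 continue | (k=5,j=3): S=151.6913, (K−S)⁺=0.0000, hold=7.6398 ⇒ V=7.6398 continue | (k=5,j=4): S=195.9951, (K−S)⁺=0.0000, hold=1.2077 ⇒ V=1.2077 continue | (k=5,j=5): S=253.2384, (K−S)⁺=0.0000, hold=0.0000 ⇒ V=0.0000 continue  boundary S*=70.3246
step 4: (k=4,j=0): S=79.9374, (K−S)⁺=54.1526, hold=53.8392 ⇒ V=54.1526 exercise | (k=4,j=1): S=103.2843, (K−S)⁺=30.8057, hold=33.3460 ⇒ V=33.3460 continue | (k=4,j=2): S=133.4500, (K−S)⁺=0.6400, hold=15.3960 ⇒ V=15.3960 continue | (k=4,j=3): S=172.4261, (K−S)⁺=0.0000, hold=4.5402 ⇒ V=4.5402 continue | (k=4,j=4): S=222.7857, (K−S)⁺=0.0000, hold=0.6264 ⇒ V=0.6264 continue  boundary S*=79.9374
step 3: (k=3,j=0): S=90.8640, (K−S)⁺=43.2260, hold=44.0375 ⇒ V=44.0375 continue | (k=3,j=1): S=117.4022, (K−S)⁺=16.6878, hold=24.6599 ⇒ V=24.6599 continue | (k=3,j=2): S=151.6913, (K−S)⁺=0.0000, hold=10.1572 ⇒ V=10.1572 continue | (k=3,j=3): S=195.9951, (K−S)⁺=0.0000, hold=2.6545 ⇒ V=2.6545 continue  boundary S*=-
step 2: (k=2,j=0): S=103.2843, (K−S)⁺=30.8057, hold=34.6363 ⇒ V=34.6363 continue | (k=2,j=1): S=133.4500, (K−S)⁺=0.6400, hold=17.6488 ⇒ V=17.6488 continue | (k=2,j=2): S=172.4261, (K−S)⁺=0.0000, hold=6.5380 ⇒ V=6.5380 continue  boundary S*=-
step 1: (k=1,j=0): S=117.4022, (K−S)⁺=16.6878, hold=26.4067 ⇒ V=26.4067 continue | (k=1,j=1): S=151.6913, (K−S)⁺=0.0000, hold=12.2812 ⇒ V=12.2812 continue  boundary S*=-
step 0: (k=0,j=0): S=133.4500, (K−S)⁺=0.6400, hold=19.5707 ⇒ V=19.5707 continue  boundary S*=-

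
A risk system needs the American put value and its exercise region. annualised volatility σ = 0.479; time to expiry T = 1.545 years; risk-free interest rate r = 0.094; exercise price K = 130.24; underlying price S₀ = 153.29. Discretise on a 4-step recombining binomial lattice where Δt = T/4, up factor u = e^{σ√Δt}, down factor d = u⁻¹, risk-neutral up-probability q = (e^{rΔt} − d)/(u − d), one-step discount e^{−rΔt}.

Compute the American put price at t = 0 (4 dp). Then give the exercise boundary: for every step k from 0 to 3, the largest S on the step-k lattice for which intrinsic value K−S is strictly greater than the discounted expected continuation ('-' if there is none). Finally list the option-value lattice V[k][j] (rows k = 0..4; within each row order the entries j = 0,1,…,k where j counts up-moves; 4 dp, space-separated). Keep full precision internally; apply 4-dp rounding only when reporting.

Δt=0.38625  u=1.34675  d=0.74253  q=0.48732  discount=0.96434
step 4 (expiry): payoffs max(K−S,0) = 83.6421 45.7237 0.0000 0.0000 0.0000
step 3: (k=3,j=0): S=62.7558, (K−S)⁺=67.4842, hold=62.8404 ⇒ V=67.4842 exercise | (k=3,j=1): S=113.8222, (K−S)⁺=16.4178, hold=22.6060 ⇒ V=22.6060 continue | (k=3,j=2): S=206.4432, (K−S)⁺=0.0000, hold=0.0000 ⇒ V=0.0000 continue | (k=3,j=3): S=374.4330, (K−S)⁺=0.0000, hold=0.0000 ⇒ V=0.0000 continue  boundary S*=62.7558
step 2: (k=2,j=0): S=84.5163, (K−S)⁺=45.7237, hold=43.9880 ⇒ V=45.7237 exercise | (k=2,j=1): S=153.2900, (K−S)⁺=0.0000, hold=11.1765 ⇒ V=11.1765 continue | (k=2,j=2): S=278.0272, (K−S)⁺=0.0000, hold=0.0000 ⇒ V=0.0000 continue  boundary S*=84.5163
step 1: (k=1,j=0): S=113.8222, (K−S)⁺=16.4178, hold=27.8583 ⇒ V=27.8583 continue | (k=1,j=1): S=206.4432, (K−S)⁺=0.0000, hold=5.5257 ⇒ V=5.5257 continue  boundary S*=-
step 0: (k=0,j=0): S=153.2900, (K−S)⁺=0.0000, hold=16.3700 ⇒ V=16.3700 continue  boundary S*=-

price = 16.3700
boundary = - - 84.5163 62.7558
tree:
16.3700
27.8583 5.5257
45.7237 11.1765 0.0000
67.4842 22.6060 0.0000 0.0000
83.6421 45.7237 0.0000 0.0000 0.0000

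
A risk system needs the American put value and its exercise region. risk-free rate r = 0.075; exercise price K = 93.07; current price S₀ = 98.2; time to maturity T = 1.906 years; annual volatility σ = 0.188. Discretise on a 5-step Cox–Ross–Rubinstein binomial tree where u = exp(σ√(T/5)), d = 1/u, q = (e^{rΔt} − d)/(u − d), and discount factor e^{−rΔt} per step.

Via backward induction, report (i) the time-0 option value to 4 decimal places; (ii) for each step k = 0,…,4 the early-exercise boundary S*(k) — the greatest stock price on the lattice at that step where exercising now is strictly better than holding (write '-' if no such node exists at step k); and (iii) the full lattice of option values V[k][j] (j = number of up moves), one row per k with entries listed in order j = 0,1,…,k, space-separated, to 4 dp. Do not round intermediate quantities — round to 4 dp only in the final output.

params: Δt=0.38120 u=1.12308 d=0.89041 q=0.59567 e^(-rΔt)=0.97181
t_5 payoffs: 38.1083 23.7464 5.6318 0.0000 0.0000 0.0000
t_4: node(4,0) S=61.7264 payoff=31.3436 vs cont=28.7205 → 31.3436 [stop]  node(4,1) S=77.8558 payoff=15.2142 vs cont=12.5910 → 15.2142 [stop]  node(4,2) S=98.2000 payoff=0.0000 vs cont=2.2129 → 2.2129 [wait]  node(4,3) S=123.8602 payoff=0.0000 vs cont=0.0000 → 0.0000 [wait]  node(4,4) S=156.2257 payoff=0.0000 vs cont=0.0000 → 0.0000 [wait]  ⇒ S*(4)=77.8558
t_3: node(3,0) S=69.3236 payoff=23.7464 vs cont=21.1233 → 23.7464 [stop]  node(3,1) S=87.4382 payoff=5.6318 vs cont=7.2593 → 7.2593 [wait]  node(3,2) S=110.2863 payoff=0.0000 vs cont=0.8695 → 0.8695 [wait]  node(3,3) S=139.1048 payoff=0.0000 vs cont=0.0000 → 0.0000 [wait]  ⇒ S*(3)=69.3236
t_2: node(2,0) S=77.8558 payoff=15.2142 vs cont=13.5331 → 15.2142 [stop]  node(2,1) S=98.2000 payoff=0.0000 vs cont=3.3558 → 3.3558 [wait]  node(2,2) S=123.8602 payoff=0.0000 vs cont=0.3417 → 0.3417 [wait]  ⇒ S*(2)=77.8558
t_1: node(1,0) S=87.4382 payoff=5.6318 vs cont=7.9208 → 7.9208 [wait]  node(1,1) S=110.2863 payoff=0.0000 vs cont=1.5164 → 1.5164 [wait]  ⇒ S*(1)=-
t_0: node(0,0) S=98.2000 payoff=0.0000 vs cont=3.9902 → 3.9902 [wait]  ⇒ S*(0)=-

price = 3.9902
boundary = - - 77.8558 69.3236 77.8558
tree:
3.9902
7.9208 1.5164
15.2142 3.3558 0.3417
23.7464 7.2593 0.8695 0.0000
31.3436 15.2142 2.2129 0.0000 0.0000
38.1083 23.7464 5.6318 0.0000 0.0000 0.0000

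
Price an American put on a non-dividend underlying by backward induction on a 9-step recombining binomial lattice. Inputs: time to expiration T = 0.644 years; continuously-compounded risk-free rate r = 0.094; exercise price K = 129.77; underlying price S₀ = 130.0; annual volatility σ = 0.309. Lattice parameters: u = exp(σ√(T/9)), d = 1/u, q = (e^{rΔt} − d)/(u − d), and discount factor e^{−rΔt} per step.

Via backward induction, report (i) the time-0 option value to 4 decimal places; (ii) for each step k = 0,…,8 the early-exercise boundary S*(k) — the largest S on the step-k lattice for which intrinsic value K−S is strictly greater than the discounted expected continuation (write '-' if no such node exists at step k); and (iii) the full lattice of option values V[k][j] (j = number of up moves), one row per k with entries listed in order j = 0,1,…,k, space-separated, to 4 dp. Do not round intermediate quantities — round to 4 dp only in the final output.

Δt=0.07156, u=1.08617, d=0.92067, q=0.52013, disc=e^(-rΔt)=0.99330
k=9 terminal: V=max(K-S,0) → 67.9875 56.8812 43.7785 28.3203 10.0833 0.0000 0.0000 0.0000 0.0000 0.0000
k=8: j=0 S=67.1063 intr=62.6637 cont=61.7938 V=62.6637[EX]; j=1 S=79.1696 intr=50.6004 cont=49.7305 V=50.6004[EX]; j=2 S=93.4014 intr=36.3686 cont=35.4987 V=36.3686[EX]; j=3 S=110.1916 intr=19.5784 cont=18.7085 V=19.5784[EX]; j=4 S=130.0000 intr=0.0000 cont=4.8063 V=4.8063[hold]; j=5 S=153.3693 intr=0.0000 cont=0.0000 V=0.0000[hold]; j=6 S=180.9395 intr=0.0000 cont=0.0000 V=0.0000[hold]; j=7 S=213.4659 intr=0.0000 cont=0.0000 V=0.0000[hold]; j=8 S=251.8393 intr=0.0000 cont=0.0000 V=0.0000[hold]  S*(8)=110.1916
k=7: j=0 S=72.8888 intr=56.8812 cont=56.0113 V=56.8812[EX]; j=1 S=85.9915 intr=43.7785 cont=42.9085 V=43.7785[EX]; j=2 S=101.4497 intr=28.3203 cont=27.4504 V=28.3203[EX]; j=3 S=119.6867 intr=10.0833 cont=11.8153 V=11.8153[hold]; j=4 S=141.2020 intr=0.0000 cont=2.2910 V=2.2910[hold]; j=5 S=166.5850 intr=0.0000 cont=0.0000 V=0.0000[hold]; j=6 S=196.5310 intr=0.0000 cont=0.0000 V=0.0000[hold]; j=7 S=231.8601 intr=0.0000 cont=0.0000 V=0.0000[hold]  S*(7)=101.4497
k=6: j=0 S=79.1696 intr=50.6004 cont=49.7305 V=50.6004[EX]; j=1 S=93.4014 intr=36.3686 cont=35.4987 V=36.3686[EX]; j=2 S=110.1916 intr=19.5784 cont=19.6033 V=19.6033[hold]; j=3 S=130.0000 intr=0.0000 cont=6.8155 V=6.8155[hold]; j=4 S=153.3693 intr=0.0000 cont=1.0920 V=1.0920[hold]; j=5 S=180.9395 intr=0.0000 cont=0.0000 V=0.0000[hold]; j=6 S=213.4659 intr=0.0000 cont=0.0000 V=0.0000[hold]  S*(6)=93.4014
k=5: j=0 S=85.9915 intr=43.7785 cont=42.9085 V=43.7785[EX]; j=1 S=101.4497 intr=28.3203 cont=27.4632 V=28.3203[EX]; j=2 S=119.6867 intr=10.0833 cont=12.8652 V=12.8652[hold]; j=3 S=141.2020 intr=0.0000 cont=3.8128 V=3.8128[hold]; j=4 S=166.5850 intr=0.0000 cont=0.5205 V=0.5205[hold]; j=5 S=196.5310 intr=0.0000 cont=0.0000 V=0.0000[hold]  S*(5)=101.4497
k=4: j=0 S=93.4014 intr=36.3686 cont=35.4987 V=36.3686[EX]; j=1 S=110.1916 intr=19.5784 cont=20.1457 V=20.1457[hold]; j=2 S=130.0000 intr=0.0000 cont=8.1021 V=8.1021[hold]; j=3 S=153.3693 intr=0.0000 cont=2.0863 V=2.0863[hold]; j=4 S=180.9395 intr=0.0000 cont=0.2481 V=0.2481[hold]  S*(4)=93.4014
k=3: j=0 S=101.4497 intr=28.3203 cont=27.7435 V=28.3203[EX]; j=1 S=119.6867 intr=10.0833 cont=13.7885 V=13.7885[hold]; j=2 S=141.2020 intr=0.0000 cont=4.9398 V=4.9398[hold]; j=3 S=166.5850 intr=0.0000 cont=1.1226 V=1.1226[hold]  S*(3)=101.4497
k=2: j=0 S=110.1916 intr=19.5784 cont=20.6228 V=20.6228[hold]; j=1 S=130.0000 intr=0.0000 cont=9.1245 V=9.1245[hold]; j=2 S=153.3693 intr=0.0000 cont=2.9346 V=2.9346[hold]  S*(2)=-
k=1: j=0 S=119.6867 intr=10.0833 cont=14.5441 V=14.5441[hold]; j=1 S=141.2020 intr=0.0000 cont=5.8654 V=5.8654[hold]  S*(1)=-
k=0: j=0 S=130.0000 intr=0.0000 cont=9.9628 V=9.9628[hold]  S*(0)=-

price = 9.9628
boundary = - - - 101.4497 93.4014 101.4497 93.4014 101.4497 110.1916
tree:
9.9628
14.5441 5.8654
20.6228 9.1245 2.9346
28.3203 13.7885 4.9398 1.1226
36.3686 20.1457 8.1021 2.0863 0.2481
43.7785 28.3203 12.8652 3.8128 0.5205 0.0000
50.6004 36.3686 19.6033 6.8155 1.0920 0.0000 0.0000
56.8812 43.7785 28.3203 11.8153 2.2910 0.0000 0.0000 0.0000
62.6637 50.6004 36.3686 19.5784 4.8063 0.0000 0.0000 0.0000 0.0000
67.9875 56.8812 43.7785 28.3203 10.0833 0.0000 0.0000 0.0000 0.0000 0.0000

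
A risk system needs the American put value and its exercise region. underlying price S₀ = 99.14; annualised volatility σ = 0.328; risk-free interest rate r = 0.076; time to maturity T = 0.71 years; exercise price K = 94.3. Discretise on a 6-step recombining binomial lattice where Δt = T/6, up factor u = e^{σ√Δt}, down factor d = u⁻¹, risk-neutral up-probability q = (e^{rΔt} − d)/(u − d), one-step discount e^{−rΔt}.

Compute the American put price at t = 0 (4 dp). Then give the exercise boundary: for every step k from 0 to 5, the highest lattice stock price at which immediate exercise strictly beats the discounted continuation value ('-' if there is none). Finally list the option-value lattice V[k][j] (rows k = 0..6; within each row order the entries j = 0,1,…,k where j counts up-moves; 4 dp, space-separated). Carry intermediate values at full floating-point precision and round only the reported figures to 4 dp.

Δt=0.11833, u=1.11944, d=0.89330, q=0.51177, disc=e^(-rΔt)=0.99105
k=6 terminal: V=max(K-S,0) → 43.9223 31.1691 15.1874 0.0000 0.0000 0.0000 0.0000
k=5: j=0 S=56.3949 intr=37.9051 cont=37.0608 V=37.9051[EX]; j=1 S=70.6714 intr=23.6286 cont=22.7843 V=23.6286[EX]; j=2 S=88.5619 intr=5.7381 cont=7.3486 V=7.3486[hold]; j=3 S=110.9815 intr=0.0000 cont=0.0000 V=0.0000[hold]; j=4 S=139.0766 intr=0.0000 cont=0.0000 V=0.0000[hold]; j=5 S=174.2841 intr=0.0000 cont=0.0000 V=0.0000[hold]  S*(5)=70.6714
k=4: j=0 S=63.1309 intr=31.1691 cont=30.3248 V=31.1691[EX]; j=1 S=79.1126 intr=15.1874 cont=15.1600 V=15.1874[EX]; j=2 S=99.1400 intr=0.0000 cont=3.5557 V=3.5557[hold]; j=3 S=124.2374 intr=0.0000 cont=0.0000 V=0.0000[hold]; j=4 S=155.6883 intr=0.0000 cont=0.0000 V=0.0000[hold]  S*(4)=79.1126
k=3: j=0 S=70.6714 intr=23.6286 cont=22.7843 V=23.6286[EX]; j=1 S=88.5619 intr=5.7381 cont=9.1520 V=9.1520[hold]; j=2 S=110.9815 intr=0.0000 cont=1.7204 V=1.7204[hold]; j=3 S=139.0766 intr=0.0000 cont=0.0000 V=0.0000[hold]  S*(3)=70.6714
k=2: j=0 S=79.1126 intr=15.1874 cont=16.0747 V=16.0747[hold]; j=1 S=99.1400 intr=0.0000 cont=5.3008 V=5.3008[hold]; j=2 S=124.2374 intr=0.0000 cont=0.8325 V=0.8325[hold]  S*(2)=-
k=1: j=0 S=88.5619 intr=5.7381 cont=10.4664 V=10.4664[hold]; j=1 S=110.9815 intr=0.0000 cont=2.9871 V=2.9871[hold]  S*(1)=-
k=0: j=0 S=99.1400 intr=0.0000 cont=6.5793 V=6.5793[hold]  S*(0)=-

price = 6.5793
boundary = - - - 70.6714 79.1126 70.6714
tree:
6.5793
10.4664 2.9871
16.0747 5.3008 0.8325
23.6286 9.1520 1.7204 0.0000
31.1691 15.1874 3.5557 0.0000 0.0000
37.9051 23.6286 7.3486 0.0000 0.0000 0.0000
43.9223 31.1691 15.1874 0.0000 0.0000 0.0000 0.0000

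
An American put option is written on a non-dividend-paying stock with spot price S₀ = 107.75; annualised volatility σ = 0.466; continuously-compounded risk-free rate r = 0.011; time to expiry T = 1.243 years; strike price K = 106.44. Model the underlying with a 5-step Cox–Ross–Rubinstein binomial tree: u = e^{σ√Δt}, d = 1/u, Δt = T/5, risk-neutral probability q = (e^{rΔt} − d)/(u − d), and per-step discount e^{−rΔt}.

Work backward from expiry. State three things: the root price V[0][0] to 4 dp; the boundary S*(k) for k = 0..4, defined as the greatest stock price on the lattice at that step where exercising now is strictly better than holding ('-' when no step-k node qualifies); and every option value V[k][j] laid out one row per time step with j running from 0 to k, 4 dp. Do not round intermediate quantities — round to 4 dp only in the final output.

price = 21.6661
boundary = - - - 53.6657 67.7023
tree:
21.6661
30.2977 11.1638
40.8895 17.4330 3.5080
52.7743 26.4965 6.3726 0.0000
63.9008 38.7377 11.5764 0.0000 0.0000
72.7204 52.7743 21.0297 0.0000 0.0000 0.0000

Δt=0.24860, u=1.26156, d=0.79267, q=0.44801, disc=e^(-rΔt)=0.99727
k=5 terminal: V=max(K-S,0) → 72.7204 52.7743 21.0297 0.0000 0.0000 0.0000
k=4: j=0 S=42.5392 intr=63.9008 cont=63.6101 V=63.9008[EX]; j=1 S=67.7023 intr=38.7377 cont=38.4470 V=38.7377[EX]; j=2 S=107.7500 intr=0.0000 cont=11.5764 V=11.5764[hold]; j=3 S=171.4869 intr=0.0000 cont=0.0000 V=0.0000[hold]; j=4 S=272.9259 intr=0.0000 cont=0.0000 V=0.0000[hold]  S*(4)=67.7023
k=3: j=0 S=53.6657 intr=52.7743 cont=52.4836 V=52.7743[EX]; j=1 S=85.4103 intr=21.0297 cont=26.4965 V=26.4965[hold]; j=2 S=135.9328 intr=0.0000 cont=6.3726 V=6.3726[hold]; j=3 S=216.3405 intr=0.0000 cont=0.0000 V=0.0000[hold]  S*(3)=53.6657
k=2: j=0 S=67.7023 intr=38.7377 cont=40.8895 V=40.8895[hold]; j=1 S=107.7500 intr=0.0000 cont=17.4330 V=17.4330[hold]; j=2 S=171.4869 intr=0.0000 cont=3.5080 V=3.5080[hold]  S*(2)=-
k=1: j=0 S=85.4103 intr=21.0297 cont=30.2977 V=30.2977[hold]; j=1 S=135.9328 intr=0.0000 cont=11.1638 V=11.1638[hold]  S*(1)=-
k=0: j=0 S=107.7500 intr=0.0000 cont=21.6661 V=21.6661[hold]  S*(0)=-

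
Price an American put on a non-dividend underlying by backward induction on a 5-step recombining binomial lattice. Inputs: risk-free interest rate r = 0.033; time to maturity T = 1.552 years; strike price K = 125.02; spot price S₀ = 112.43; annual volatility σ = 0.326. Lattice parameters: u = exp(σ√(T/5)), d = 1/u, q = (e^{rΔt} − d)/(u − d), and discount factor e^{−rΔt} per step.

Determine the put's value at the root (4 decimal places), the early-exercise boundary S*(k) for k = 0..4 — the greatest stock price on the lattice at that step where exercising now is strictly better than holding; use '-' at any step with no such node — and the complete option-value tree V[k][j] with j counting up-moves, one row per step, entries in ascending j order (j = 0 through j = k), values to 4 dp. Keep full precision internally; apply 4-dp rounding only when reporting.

Δt=0.31040, u=1.19917, d=0.83391, q=0.48291, disc=e^(-rΔt)=0.98981
k=5 terminal: V=max(K-S,0) → 79.6795 59.8205 31.2632 0.0000 0.0000 0.0000
k=4: j=0 S=54.3707 intr=70.6493 cont=69.3752 V=70.6493[EX]; j=1 S=78.1850 intr=46.8350 cont=45.5609 V=46.8350[EX]; j=2 S=112.4300 intr=12.5900 cont=16.0012 V=16.0012[hold]; j=3 S=161.6742 intr=0.0000 cont=0.0000 V=0.0000[hold]; j=4 S=232.4873 intr=0.0000 cont=0.0000 V=0.0000[hold]  S*(4)=78.1850
k=3: j=0 S=65.1995 intr=59.8205 cont=58.5464 V=59.8205[EX]; j=1 S=93.7568 intr=31.2632 cont=31.6196 V=31.6196[hold]; j=2 S=134.8222 intr=0.0000 cont=8.1898 V=8.1898[hold]; j=3 S=193.8742 intr=0.0000 cont=0.0000 V=0.0000[hold]  S*(3)=65.1995
k=2: j=0 S=78.1850 intr=46.8350 cont=45.7313 V=46.8350[EX]; j=1 S=112.4300 intr=12.5900 cont=20.0983 V=20.0983[hold]; j=2 S=161.6742 intr=0.0000 cont=4.1917 V=4.1917[hold]  S*(2)=78.1850
k=1: j=0 S=93.7568 intr=31.2632 cont=33.5779 V=33.5779[hold]; j=1 S=134.8222 intr=0.0000 cont=12.2904 V=12.2904[hold]  S*(1)=-
k=0: j=0 S=112.4300 intr=12.5900 cont=23.0606 V=23.0606[hold]  S*(0)=-

price = 23.0606
boundary = - - 78.1850 65.1995 78.1850
tree:
23.0606
33.5779 12.2904
46.8350 20.0983 4.1917
59.8205 31.6196 8.1898 0.0000
70.6493 46.8350 16.0012 0.0000 0.0000
79.6795 59.8205 31.2632 0.0000 0.0000 0.0000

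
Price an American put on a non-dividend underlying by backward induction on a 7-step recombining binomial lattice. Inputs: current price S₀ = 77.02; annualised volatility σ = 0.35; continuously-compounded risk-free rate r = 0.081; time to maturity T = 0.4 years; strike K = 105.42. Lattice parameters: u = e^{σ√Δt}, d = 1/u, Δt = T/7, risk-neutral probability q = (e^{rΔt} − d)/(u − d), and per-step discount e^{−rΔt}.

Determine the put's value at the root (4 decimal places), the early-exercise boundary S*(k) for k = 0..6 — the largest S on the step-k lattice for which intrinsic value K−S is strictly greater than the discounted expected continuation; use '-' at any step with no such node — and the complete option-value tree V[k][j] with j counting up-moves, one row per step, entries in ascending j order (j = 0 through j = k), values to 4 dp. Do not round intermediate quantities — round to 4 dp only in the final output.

price = 28.4000
boundary = 77.0200 70.8383 77.0200 83.7412 77.0200 83.7412 91.0489
tree:
28.4000
34.5817 21.8310
40.2673 28.4000 15.6377
45.4966 34.5817 21.6788 9.9017
50.3061 40.2673 28.4000 15.0046 5.0261
54.7297 45.4966 34.5817 21.6788 8.6466 1.5487
58.7982 50.3061 40.2673 28.4000 14.3711 3.1546 0.0000
62.5401 54.7297 45.4966 34.5817 21.6788 6.4256 0.0000 0.0000

Δt=0.05714, u=1.08727, d=0.91974, q=0.50679, disc=e^(-rΔt)=0.99538
k=7 terminal: V=max(K-S,0) → 62.5401 54.7297 45.4966 34.5817 21.6788 6.4256 0.0000 0.0000
k=6: j=0 S=46.6218 intr=58.7982 cont=58.3113 V=58.7982[EX]; j=1 S=55.1139 intr=50.3061 cont=49.8193 V=50.3061[EX]; j=2 S=65.1527 intr=40.2673 cont=39.7805 V=40.2673[EX]; j=3 S=77.0200 intr=28.4000 cont=27.9132 V=28.4000[EX]; j=4 S=91.0489 intr=14.3711 cont=13.8842 V=14.3711[EX]; j=5 S=107.6332 intr=0.0000 cont=3.1546 V=3.1546[hold]; j=6 S=127.2382 intr=0.0000 cont=0.0000 V=0.0000[hold]  S*(6)=91.0489
k=5: j=0 S=50.6903 intr=54.7297 cont=54.2429 V=54.7297[EX]; j=1 S=59.9234 intr=45.4966 cont=45.0098 V=45.4966[EX]; j=2 S=70.8383 intr=34.5817 cont=34.0949 V=34.5817[EX]; j=3 S=83.7412 intr=21.6788 cont=21.1920 V=21.6788[EX]; j=4 S=98.9944 intr=6.4256 cont=8.6466 V=8.6466[hold]; j=5 S=117.0259 intr=0.0000 cont=1.5487 V=1.5487[hold]  S*(5)=83.7412
k=4: j=0 S=55.1139 intr=50.3061 cont=49.8193 V=50.3061[EX]; j=1 S=65.1527 intr=40.2673 cont=39.7805 V=40.2673[EX]; j=2 S=77.0200 intr=28.4000 cont=27.9132 V=28.4000[EX]; j=3 S=91.0489 intr=14.3711 cont=15.0046 V=15.0046[hold]; j=4 S=107.6332 intr=0.0000 cont=5.0261 V=5.0261[hold]  S*(4)=77.0200
k=3: j=0 S=59.9234 intr=45.4966 cont=45.0098 V=45.4966[EX]; j=1 S=70.8383 intr=34.5817 cont=34.0949 V=34.5817[EX]; j=2 S=83.7412 intr=21.6788 cont=21.5116 V=21.6788[EX]; j=3 S=98.9944 intr=6.4256 cont=9.9017 V=9.9017[hold]  S*(3)=83.7412
k=2: j=0 S=65.1527 intr=40.2673 cont=39.7805 V=40.2673[EX]; j=1 S=77.0200 intr=28.4000 cont=27.9132 V=28.4000[EX]; j=2 S=91.0489 intr=14.3711 cont=15.6377 V=15.6377[hold]  S*(2)=77.0200
k=1: j=0 S=70.8383 intr=34.5817 cont=34.0949 V=34.5817[EX]; j=1 S=83.7412 intr=21.6788 cont=21.8310 V=21.8310[hold]  S*(1)=70.8383
k=0: j=0 S=77.0200 intr=28.4000 cont=27.9899 V=28.4000[EX]  S*(0)=77.0200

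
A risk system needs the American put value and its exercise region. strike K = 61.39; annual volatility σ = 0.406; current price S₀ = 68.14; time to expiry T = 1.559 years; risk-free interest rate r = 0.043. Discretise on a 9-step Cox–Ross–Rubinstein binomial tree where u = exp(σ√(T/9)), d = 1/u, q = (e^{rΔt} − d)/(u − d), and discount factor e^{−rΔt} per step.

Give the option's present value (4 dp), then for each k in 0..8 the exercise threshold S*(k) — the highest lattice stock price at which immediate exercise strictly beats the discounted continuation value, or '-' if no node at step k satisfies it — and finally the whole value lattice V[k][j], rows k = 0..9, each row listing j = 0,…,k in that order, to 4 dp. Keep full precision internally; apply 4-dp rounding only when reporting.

params: Δt=0.17322 u=1.18409 d=0.84453 q=0.47987 e^(-rΔt)=0.99258
t_9 payoffs: 46.4988 40.5114 32.1166 20.3465 3.8438 0.0000 0.0000 0.0000 0.0000 0.0000
t_8: node(8,0) S=17.6326 payoff=43.7574 vs cont=43.3019 → 43.7574 [stop]  node(8,1) S=24.7222 payoff=36.6678 vs cont=36.2122 → 36.6678 [stop]  node(8,2) S=34.6624 payoff=26.7276 vs cont=26.2720 → 26.7276 [stop]  node(8,3) S=48.5994 payoff=12.7906 vs cont=12.3351 → 12.7906 [stop]  node(8,4) S=68.1400 payoff=0.0000 vs cont=1.9844 → 1.9844 [wait]  node(8,5) S=95.5375 payoff=0.0000 vs cont=0.0000 → 0.0000 [wait]  node(8,6) S=133.9508 payoff=0.0000 vs cont=0.0000 → 0.0000 [wait]  node(8,7) S=187.8093 payoff=0.0000 vs cont=0.0000 → 0.0000 [wait]  node(8,8) S=263.3229 payoff=0.0000 vs cont=0.0000 → 0.0000 [wait]  ⇒ S*(8)=48.5994
t_7: node(7,0) S=20.8786 payoff=40.5114 vs cont=40.0558 → 40.5114 [stop]  node(7,1) S=29.2734 payoff=32.1166 vs cont=31.6610 → 32.1166 [stop]  node(7,2) S=41.0435 payoff=20.3465 vs cont=19.8909 → 20.3465 [stop]  node(7,3) S=57.5462 payoff=3.8438 vs cont=7.5486 → 7.5486 [wait]  node(7,4) S=80.6841 payoff=0.0000 vs cont=1.0245 → 1.0245 [wait]  node(7,5) S=113.1253 payoff=0.0000 vs cont=0.0000 → 0.0000 [wait]  node(7,6) S=158.6102 payoff=0.0000 vs cont=0.0000 → 0.0000 [wait]  node(7,7) S=222.3837 payoff=0.0000 vs cont=0.0000 → 0.0000 [wait]  ⇒ S*(7)=41.0435
t_6: node(6,0) S=24.7222 payoff=36.6678 vs cont=36.2122 → 36.6678 [stop]  node(6,1) S=34.6624 payoff=26.7276 vs cont=26.2720 → 26.7276 [stop]  node(6,2) S=48.5994 payoff=12.7906 vs cont=14.0997 → 14.0997 [wait]  node(6,3) S=68.1400 payoff=0.0000 vs cont=4.3851 → 4.3851 [wait]  node(6,4) S=95.5375 payoff=0.0000 vs cont=0.5289 → 0.5289 [wait]  node(6,5) S=133.9508 payoff=0.0000 vs cont=0.0000 → 0.0000 [wait]  node(6,6) S=187.8093 payoff=0.0000 vs cont=0.0000 → 0.0000 [wait]  ⇒ S*(6)=34.6624
t_5: node(5,0) S=29.2734 payoff=32.1166 vs cont=31.6610 → 32.1166 [stop]  node(5,1) S=41.0435 payoff=20.3465 vs cont=20.5144 → 20.5144 [wait]  node(5,2) S=57.5462 payoff=3.8438 vs cont=9.3679 → 9.3679 [wait]  node(5,3) S=80.6841 payoff=0.0000 vs cont=2.5158 → 2.5158 [wait]  node(5,4) S=113.1253 payoff=0.0000 vs cont=0.2731 → 0.2731 [wait]  node(5,5) S=158.6102 payoff=0.0000 vs cont=0.0000 → 0.0000 [wait]  ⇒ S*(5)=29.2734
t_4: node(4,0) S=34.6624 payoff=26.7276 vs cont=26.3520 → 26.7276 [stop]  node(4,1) S=48.5994 payoff=12.7906 vs cont=15.0529 → 15.0529 [wait]  node(4,2) S=68.1400 payoff=0.0000 vs cont=6.0346 → 6.0346 [wait]  node(4,3) S=95.5375 payoff=0.0000 vs cont=1.4289 → 1.4289 [wait]  node(4,4) S=133.9508 payoff=0.0000 vs cont=0.1410 → 0.1410 [wait]  ⇒ S*(4)=34.6624
t_3: node(3,0) S=41.0435 payoff=20.3465 vs cont=20.9685 → 20.9685 [wait]  node(3,1) S=57.5462 payoff=3.8438 vs cont=10.6457 → 10.6457 [wait]  node(3,2) S=80.6841 payoff=0.0000 vs cont=3.7961 → 3.7961 [wait]  node(3,3) S=113.1253 payoff=0.0000 vs cont=0.8048 → 0.8048 [wait]  ⇒ S*(3)=-
t_2: node(2,0) S=48.5994 payoff=12.7906 vs cont=15.8960 → 15.8960 [wait]  node(2,1) S=68.1400 payoff=0.0000 vs cont=7.3041 → 7.3041 [wait]  node(2,2) S=95.5375 payoff=0.0000 vs cont=2.3431 → 2.3431 [wait]  ⇒ S*(2)=-
t_1: node(1,0) S=57.5462 payoff=3.8438 vs cont=11.6856 → 11.6856 [wait]  node(1,1) S=80.6841 payoff=0.0000 vs cont=4.8870 → 4.8870 [wait]  ⇒ S*(1)=-
t_0: node(0,0) S=68.1400 payoff=0.0000 vs cont=8.3606 → 8.3606 [wait]  ⇒ S*(0)=-

price = 8.3606
boundary = - - - - 34.6624 29.2734 34.6624 41.0435 48.5994
tree:
8.3606
11.6856 4.8870
15.8960 7.3041 2.3431
20.9685 10.6457 3.7961 0.8048
26.7276 15.0529 6.0346 1.4289 0.1410
32.1166 20.5144 9.3679 2.5158 0.2731 0.0000
36.6678 26.7276 14.0997 4.3851 0.5289 0.0000 0.0000
40.5114 32.1166 20.3465 7.5486 1.0245 0.0000 0.0000 0.0000
43.7574 36.6678 26.7276 12.7906 1.9844 0.0000 0.0000 0.0000 0.0000
46.4988 40.5114 32.1166 20.3465 3.8438 0.0000 0.0000 0.0000 0.0000 0.0000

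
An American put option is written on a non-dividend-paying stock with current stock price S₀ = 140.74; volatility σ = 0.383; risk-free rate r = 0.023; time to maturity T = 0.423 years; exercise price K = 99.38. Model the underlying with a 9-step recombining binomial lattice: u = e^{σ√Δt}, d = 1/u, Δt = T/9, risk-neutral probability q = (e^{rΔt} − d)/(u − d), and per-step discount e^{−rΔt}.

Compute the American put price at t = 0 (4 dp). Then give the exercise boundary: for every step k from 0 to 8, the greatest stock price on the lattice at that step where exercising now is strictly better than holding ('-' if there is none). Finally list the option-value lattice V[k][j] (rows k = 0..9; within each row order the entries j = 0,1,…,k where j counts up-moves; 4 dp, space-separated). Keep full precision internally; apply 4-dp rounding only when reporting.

price = 1.0414
boundary = - - - - - - - 78.7035 85.5174
tree:
1.0414
1.7082 0.3379
2.7584 0.6002 0.0610
4.3720 1.0563 0.1187 0.0000
6.7748 1.8381 0.2310 0.0000 0.0000
10.2097 3.1535 0.4497 0.0000 0.0000 0.0000
14.8578 5.3119 0.8755 0.0000 0.0000 0.0000 0.0000
20.6765 8.7309 1.7043 0.0000 0.0000 0.0000 0.0000 0.0000
26.9475 13.8626 3.3178 0.0000 0.0000 0.0000 0.0000 0.0000 0.0000
32.7188 20.6765 6.4588 0.0000 0.0000 0.0000 0.0000 0.0000 0.0000 0.0000

params: Δt=0.04700 u=1.08658 d=0.92032 q=0.48576 e^(-rΔt)=0.99892
t_9 payoffs: 32.7188 20.6765 6.4588 0.0000 0.0000 0.0000 0.0000 0.0000 0.0000 0.0000
t_8: node(8,0) S=72.4325 payoff=26.9475 vs cont=26.8401 → 26.9475 [stop]  node(8,1) S=85.5174 payoff=13.8626 vs cont=13.7552 → 13.8626 [stop]  node(8,2) S=100.9661 payoff=0.0000 vs cont=3.3178 → 3.3178 [wait]  node(8,3) S=119.2056 payoff=0.0000 vs cont=0.0000 → 0.0000 [wait]  node(8,4) S=140.7400 payoff=0.0000 vs cont=0.0000 → 0.0000 [wait]  node(8,5) S=166.1646 payoff=0.0000 vs cont=0.0000 → 0.0000 [wait]  node(8,6) S=196.1822 payoff=0.0000 vs cont=0.0000 → 0.0000 [wait]  node(8,7) S=231.6225 payoff=0.0000 vs cont=0.0000 → 0.0000 [wait]  node(8,8) S=273.4650 payoff=0.0000 vs cont=0.0000 → 0.0000 [wait]  ⇒ S*(8)=85.5174
t_7: node(7,0) S=78.7035 payoff=20.6765 vs cont=20.5692 → 20.6765 [stop]  node(7,1) S=92.9212 payoff=6.4588 vs cont=8.7309 → 8.7309 [wait]  node(7,2) S=109.7074 payoff=0.0000 vs cont=1.7043 → 1.7043 [wait]  node(7,3) S=129.5260 payoff=0.0000 vs cont=0.0000 → 0.0000 [wait]  node(7,4) S=152.9249 payoff=0.0000 vs cont=0.0000 → 0.0000 [wait]  node(7,5) S=180.5507 payoff=0.0000 vs cont=0.0000 → 0.0000 [wait]  node(7,6) S=213.1671 payoff=0.0000 vs cont=0.0000 → 0.0000 [wait]  node(7,7) S=251.6757 payoff=0.0000 vs cont=0.0000 → 0.0000 [wait]  ⇒ S*(7)=78.7035
t_6: node(6,0) S=85.5174 payoff=13.8626 vs cont=14.8578 → 14.8578 [wait]  node(6,1) S=100.9661 payoff=0.0000 vs cont=5.3119 → 5.3119 [wait]  node(6,2) S=119.2056 payoff=0.0000 vs cont=0.8755 → 0.8755 [wait]  node(6,3) S=140.7400 payoff=0.0000 vs cont=0.0000 → 0.0000 [wait]  node(6,4) S=166.1646 payoff=0.0000 vs cont=0.0000 → 0.0000 [wait]  node(6,5) S=196.1822 payoff=0.0000 vs cont=0.0000 → 0.0000 [wait]  node(6,6) S=231.6225 payoff=0.0000 vs cont=0.0000 → 0.0000 [wait]  ⇒ S*(6)=-
t_5: node(5,0) S=92.9212 payoff=6.4588 vs cont=10.2097 → 10.2097 [wait]  node(5,1) S=109.7074 payoff=0.0000 vs cont=3.1535 → 3.1535 [wait]  node(5,2) S=129.5260 payoff=0.0000 vs cont=0.4497 → 0.4497 [wait]  node(5,3) S=152.9249 payoff=0.0000 vs cont=0.0000 → 0.0000 [wait]  node(5,4) S=180.5507 payoff=0.0000 vs cont=0.0000 → 0.0000 [wait]  node(5,5) S=213.1671 payoff=0.0000 vs cont=0.0000 → 0.0000 [wait]  ⇒ S*(5)=-
t_4: node(4,0) S=100.9661 payoff=0.0000 vs cont=6.7748 → 6.7748 [wait]  node(4,1) S=119.2056 payoff=0.0000 vs cont=1.8381 → 1.8381 [wait]  node(4,2) S=140.7400 payoff=0.0000 vs cont=0.2310 → 0.2310 [wait]  node(4,3) S=166.1646 payoff=0.0000 vs cont=0.0000 → 0.0000 [wait]  node(4,4) S=196.1822 payoff=0.0000 vs cont=0.0000 → 0.0000 [wait]  ⇒ S*(4)=-
t_3: node(3,0) S=109.7074 payoff=0.0000 vs cont=4.3720 → 4.3720 [wait]  node(3,1) S=129.5260 payoff=0.0000 vs cont=1.0563 → 1.0563 [wait]  node(3,2) S=152.9249 payoff=0.0000 vs cont=0.1187 → 0.1187 [wait]  node(3,3) S=180.5507 payoff=0.0000 vs cont=0.0000 → 0.0000 [wait]  ⇒ S*(3)=-
t_2: node(2,0) S=119.2056 payoff=0.0000 vs cont=2.7584 → 2.7584 [wait]  node(2,1) S=140.7400 payoff=0.0000 vs cont=0.6002 → 0.6002 [wait]  node(2,2) S=166.1646 payoff=0.0000 vs cont=0.0610 → 0.0610 [wait]  ⇒ S*(2)=-
t_1: node(1,0) S=129.5260 payoff=0.0000 vs cont=1.7082 → 1.7082 [wait]  node(1,1) S=152.9249 payoff=0.0000 vs cont=0.3379 → 0.3379 [wait]  ⇒ S*(1)=-
t_0: node(0,0) S=140.7400 payoff=0.0000 vs cont=1.0414 → 1.0414 [wait]  ⇒ S*(0)=-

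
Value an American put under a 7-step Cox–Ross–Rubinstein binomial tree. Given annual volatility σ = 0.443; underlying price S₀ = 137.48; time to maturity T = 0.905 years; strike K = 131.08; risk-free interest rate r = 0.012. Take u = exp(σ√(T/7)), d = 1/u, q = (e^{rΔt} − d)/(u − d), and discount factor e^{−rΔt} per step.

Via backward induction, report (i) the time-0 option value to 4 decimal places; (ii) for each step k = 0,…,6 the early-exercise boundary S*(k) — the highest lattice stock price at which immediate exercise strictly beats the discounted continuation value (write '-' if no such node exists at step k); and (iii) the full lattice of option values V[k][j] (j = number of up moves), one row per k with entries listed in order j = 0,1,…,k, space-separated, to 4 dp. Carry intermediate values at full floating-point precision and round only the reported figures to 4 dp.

price = 19.3870
boundary = - - - - 72.6993 85.2526 99.9735
tree:
19.3870
26.8606 10.8571
36.1128 16.3101 4.6223
46.8674 23.8655 7.6759 1.1261
58.3807 33.7836 12.5393 2.1087 0.0000
69.0855 45.8274 20.0460 3.9484 0.0000 0.0000
78.2141 58.3807 31.1065 7.3933 0.0000 0.0000 0.0000
85.9985 69.0855 45.8274 13.8437 0.0000 0.0000 0.0000 0.0000

params: Δt=0.12929 u=1.17267 d=0.85275 q=0.46512 e^(-rΔt)=0.99845
t_7 payoffs: 85.9985 69.0855 45.8274 13.8437 0.0000 0.0000 0.0000 0.0000
t_6: node(6,0) S=52.8659 payoff=78.2141 vs cont=78.0109 → 78.2141 [stop]  node(6,1) S=72.6993 payoff=58.3807 vs cont=58.1774 → 58.3807 [stop]  node(6,2) S=99.9735 payoff=31.1065 vs cont=30.9033 → 31.1065 [stop]  node(6,3) S=137.4800 payoff=0.0000 vs cont=7.3933 → 7.3933 [wait]  node(6,4) S=189.0576 payoff=0.0000 vs cont=0.0000 → 0.0000 [wait]  node(6,5) S=259.9851 payoff=0.0000 vs cont=0.0000 → 0.0000 [wait]  node(6,6) S=357.5222 payoff=0.0000 vs cont=0.0000 → 0.0000 [wait]  ⇒ S*(6)=99.9735
t_5: node(5,0) S=61.9945 payoff=69.0855 vs cont=68.8823 → 69.0855 [stop]  node(5,1) S=85.2526 payoff=45.8274 vs cont=45.6242 → 45.8274 [stop]  node(5,2) S=117.2363 payoff=13.8437 vs cont=20.0460 → 20.0460 [wait]  node(5,3) S=161.2192 payoff=0.0000 vs cont=3.9484 → 3.9484 [wait]  node(5,4) S=221.7029 payoff=0.0000 vs cont=0.0000 → 0.0000 [wait]  node(5,5) S=304.8778 payoff=0.0000 vs cont=0.0000 → 0.0000 [wait]  ⇒ S*(5)=85.2526
t_4: node(4,0) S=72.6993 payoff=58.3807 vs cont=58.1774 → 58.3807 [stop]  node(4,1) S=99.9735 payoff=31.1065 vs cont=33.7836 → 33.7836 [wait]  node(4,2) S=137.4800 payoff=0.0000 vs cont=12.5393 → 12.5393 [wait]  node(4,3) S=189.0576 payoff=0.0000 vs cont=2.1087 → 2.1087 [wait]  node(4,4) S=259.9851 payoff=0.0000 vs cont=0.0000 → 0.0000 [wait]  ⇒ S*(4)=72.6993
t_3: node(3,0) S=85.2526 payoff=45.8274 vs cont=46.8674 → 46.8674 [wait]  node(3,1) S=117.2363 payoff=13.8437 vs cont=23.8655 → 23.8655 [wait]  node(3,2) S=161.2192 payoff=0.0000 vs cont=7.6759 → 7.6759 [wait]  node(3,3) S=221.7029 payoff=0.0000 vs cont=1.1261 → 1.1261 [wait]  ⇒ S*(3)=-
t_2: node(2,0) S=99.9735 payoff=31.1065 vs cont=36.1128 → 36.1128 [wait]  node(2,1) S=137.4800 payoff=0.0000 vs cont=16.3101 → 16.3101 [wait]  node(2,2) S=189.0576 payoff=0.0000 vs cont=4.6223 → 4.6223 [wait]  ⇒ S*(2)=-
t_1: node(1,0) S=117.2363 payoff=13.8437 vs cont=26.8606 → 26.8606 [wait]  node(1,1) S=161.2192 payoff=0.0000 vs cont=10.8571 → 10.8571 [wait]  ⇒ S*(1)=-
t_0: node(0,0) S=137.4800 payoff=0.0000 vs cont=19.3870 → 19.3870 [wait]  ⇒ S*(0)=-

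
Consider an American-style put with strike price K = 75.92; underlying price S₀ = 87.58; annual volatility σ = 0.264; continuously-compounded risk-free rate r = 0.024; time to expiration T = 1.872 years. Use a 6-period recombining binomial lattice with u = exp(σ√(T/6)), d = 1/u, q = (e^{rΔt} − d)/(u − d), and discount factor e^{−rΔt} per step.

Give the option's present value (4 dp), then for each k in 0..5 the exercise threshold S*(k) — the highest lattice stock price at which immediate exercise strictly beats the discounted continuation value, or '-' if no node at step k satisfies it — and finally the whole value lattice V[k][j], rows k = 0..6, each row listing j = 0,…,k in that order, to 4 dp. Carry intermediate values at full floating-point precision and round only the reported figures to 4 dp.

price = 6.0187
boundary = - - - - 48.5553 56.2702
tree:
6.0187
9.2936 2.6834
13.9075 4.6074 0.7109
20.0054 7.7388 1.4005 0.0000
27.3647 12.6101 2.7592 0.0000 0.0000
34.0219 19.6498 5.4358 0.0000 0.0000 0.0000
39.7663 27.3647 10.7090 0.0000 0.0000 0.0000 0.0000

Δt=0.31200  u=1.15889  d=0.86289  q=0.48859  discount=0.99254
step 6 (expiry): payoffs max(K−S,0) = 39.7663 27.3647 10.7090 0.0000 0.0000 0.0000 0.0000
step 5: (k=5,j=0): S=41.8981, (K−S)⁺=34.0219, hold=33.4555 ⇒ V=34.0219 exercise | (k=5,j=1): S=56.2702, (K−S)⁺=19.6498, hold=19.0834 ⇒ V=19.6498 exercise | (k=5,j=2): S=75.5723, (K−S)⁺=0.3477, hold=5.4358 ⇒ V=5.4358 continue | (k=5,j=3): S=101.4956, (K−S)⁺=0.0000, hold=0.0000 ⇒ V=0.0000 continue | (k=5,j=4): S=136.3111, (K−S)⁺=0.0000, hold=0.0000 ⇒ V=0.0000 continue | (k=5,j=5): S=183.0693, (K−S)⁺=0.0000, hold=0.0000 ⇒ V=0.0000 continue  boundary S*=56.2702
step 4: (k=4,j=0): S=48.5553, (K−S)⁺=27.3647, hold=26.7983 ⇒ V=27.3647 exercise | (k=4,j=1): S=65.2110, (K−S)⁺=10.7090, hold=12.6101 ⇒ V=12.6101 continue | (k=4,j=2): S=87.5800, (K−S)⁺=0.0000, hold=2.7592 ⇒ V=2.7592 continue | (k=4,j=3): S=117.6222, (K−S)⁺=0.0000, hold=0.0000 ⇒ V=0.0000 continue | (k=4,j=4): S=157.9695, (K−S)⁺=0.0000, hold=0.0000 ⇒ V=0.0000 continue  boundary S*=48.5553
step 3: (k=3,j=0): S=56.2702, (K−S)⁺=19.6498, hold=20.0054 ⇒ V=20.0054 continue | (k=3,j=1): S=75.5723, (K−S)⁺=0.3477, hold=7.7388 ⇒ V=7.7388 continue | (k=3,j=2): S=101.4956, (K−S)⁺=0.0000, hold=1.4005 ⇒ V=1.4005 continue | (k=3,j=3): S=136.3111, (K−S)⁺=0.0000, hold=0.0000 ⇒ V=0.0000 continue  boundary S*=-
step 2: (k=2,j=0): S=65.2110, (K−S)⁺=10.7090, hold=13.9075 ⇒ V=13.9075 continue | (k=2,j=1): S=87.5800, (K−S)⁺=0.0000, hold=4.6074 ⇒ V=4.6074 continue | (k=2,j=2): S=117.6222, (K−S)⁺=0.0000, hold=0.7109 ⇒ V=0.7109 continue  boundary S*=-
step 1: (k=1,j=0): S=75.5723, (K−S)⁺=0.3477, hold=9.2936 ⇒ V=9.2936 continue | (k=1,j=1): S=101.4956, (K−S)⁺=0.0000, hold=2.6834 ⇒ V=2.6834 continue  boundary S*=-
step 0: (k=0,j=0): S=87.5800, (K−S)⁺=0.0000, hold=6.0187 ⇒ V=6.0187 continue  boundary S*=-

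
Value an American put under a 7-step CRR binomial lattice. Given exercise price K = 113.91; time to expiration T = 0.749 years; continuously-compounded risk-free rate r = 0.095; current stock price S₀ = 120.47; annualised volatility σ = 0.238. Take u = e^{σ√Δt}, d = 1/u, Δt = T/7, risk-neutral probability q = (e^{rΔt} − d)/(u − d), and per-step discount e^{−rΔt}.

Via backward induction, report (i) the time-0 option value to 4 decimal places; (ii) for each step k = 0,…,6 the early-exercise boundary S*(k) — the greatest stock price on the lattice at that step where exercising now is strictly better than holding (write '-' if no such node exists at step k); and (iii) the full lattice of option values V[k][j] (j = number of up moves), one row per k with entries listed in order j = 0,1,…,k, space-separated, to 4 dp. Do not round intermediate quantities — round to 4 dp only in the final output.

Δt=0.10700, u=1.08096, d=0.92510, q=0.54610, disc=e^(-rΔt)=0.98989
k=7 terminal: V=max(K-S,0) → 44.0539 32.2845 18.5323 2.4630 0.0000 0.0000 0.0000 0.0000
k=6: j=0 S=75.5119 intr=38.3981 cont=37.2461 V=38.3981[EX]; j=1 S=88.2341 intr=25.6759 cont=24.5239 V=25.6759[EX]; j=2 S=103.0998 intr=10.8102 cont=9.6582 V=10.8102[EX]; j=3 S=120.4700 intr=0.0000 cont=1.1067 V=1.1067[hold]; j=4 S=140.7668 intr=0.0000 cont=0.0000 V=0.0000[hold]; j=5 S=164.4831 intr=0.0000 cont=0.0000 V=0.0000[hold]; j=6 S=192.1952 intr=0.0000 cont=0.0000 V=0.0000[hold]  S*(6)=103.0998
k=5: j=0 S=81.6255 intr=32.2845 cont=31.1325 V=32.2845[EX]; j=1 S=95.3777 intr=18.5323 cont=17.3802 V=18.5323[EX]; j=2 S=111.4470 intr=2.4630 cont=5.4554 V=5.4554[hold]; j=3 S=130.2236 intr=0.0000 cont=0.4972 V=0.4972[hold]; j=4 S=152.1636 intr=0.0000 cont=0.0000 V=0.0000[hold]; j=5 S=177.8001 intr=0.0000 cont=0.0000 V=0.0000[hold]  S*(5)=95.3777
k=4: j=0 S=88.2341 intr=25.6759 cont=24.5239 V=25.6759[EX]; j=1 S=103.0998 intr=10.8102 cont=11.2758 V=11.2758[hold]; j=2 S=120.4700 intr=0.0000 cont=2.7200 V=2.7200[hold]; j=3 S=140.7668 intr=0.0000 cont=0.2234 V=0.2234[hold]; j=4 S=164.4831 intr=0.0000 cont=0.0000 V=0.0000[hold]  S*(4)=88.2341
k=3: j=0 S=95.3777 intr=18.5323 cont=17.6319 V=18.5323[EX]; j=1 S=111.4470 intr=2.4630 cont=6.5367 V=6.5367[hold]; j=2 S=130.2236 intr=0.0000 cont=1.3429 V=1.3429[hold]; j=3 S=152.1636 intr=0.0000 cont=0.1004 V=0.1004[hold]  S*(3)=95.3777
k=2: j=0 S=103.0998 intr=10.8102 cont=11.8603 V=11.8603[hold]; j=1 S=120.4700 intr=0.0000 cont=3.6629 V=3.6629[hold]; j=2 S=140.7668 intr=0.0000 cont=0.6576 V=0.6576[hold]  S*(2)=-
k=1: j=0 S=111.4470 intr=2.4630 cont=7.3091 V=7.3091[hold]; j=1 S=130.2236 intr=0.0000 cont=2.0013 V=2.0013[hold]  S*(1)=-
k=0: j=0 S=120.4700 intr=0.0000 cont=4.3659 V=4.3659[hold]  S*(0)=-

price = 4.3659
boundary = - - - 95.3777 88.2341 95.3777 103.0998
tree:
4.3659
7.3091 2.0013
11.8603 3.6629 0.6576
18.5323 6.5367 1.3429 0.1004
25.6759 11.2758 2.7200 0.2234 0.0000
32.2845 18.5323 5.4554 0.4972 0.0000 0.0000
38.3981 25.6759 10.8102 1.1067 0.0000 0.0000 0.0000
44.0539 32.2845 18.5323 2.4630 0.0000 0.0000 0.0000 0.0000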